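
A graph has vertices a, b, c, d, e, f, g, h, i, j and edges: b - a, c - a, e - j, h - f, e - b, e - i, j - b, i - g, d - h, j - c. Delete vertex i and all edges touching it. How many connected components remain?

3

With i gone, the remaining components are: {g}; {d, f, h}; {a, b, c, e, j}.
That is 3 components.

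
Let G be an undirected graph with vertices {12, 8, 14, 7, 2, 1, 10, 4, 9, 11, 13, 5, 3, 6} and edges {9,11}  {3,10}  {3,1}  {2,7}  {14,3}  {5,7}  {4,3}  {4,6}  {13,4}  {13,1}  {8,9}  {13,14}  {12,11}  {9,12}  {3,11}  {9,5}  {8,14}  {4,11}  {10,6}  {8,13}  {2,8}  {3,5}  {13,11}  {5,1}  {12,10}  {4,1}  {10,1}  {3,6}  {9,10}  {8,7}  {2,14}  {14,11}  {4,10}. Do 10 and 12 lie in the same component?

Yes

From 10 we can reach 1, 2, 3, 4, 5, 6, 7, 8, 9, 10, 11, 12, 13, 14, which includes 12.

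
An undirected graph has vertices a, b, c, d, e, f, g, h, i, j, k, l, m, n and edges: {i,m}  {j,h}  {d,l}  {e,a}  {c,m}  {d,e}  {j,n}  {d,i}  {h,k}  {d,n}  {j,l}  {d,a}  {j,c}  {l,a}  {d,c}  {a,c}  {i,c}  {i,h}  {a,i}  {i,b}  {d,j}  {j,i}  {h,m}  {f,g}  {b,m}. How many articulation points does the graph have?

1

Removing h increases the component count from 2 to 3, so h is a cut vertex.
By contrast removing g leaves 2 components; it is not a cut vertex. No other vertex is a cut vertex either.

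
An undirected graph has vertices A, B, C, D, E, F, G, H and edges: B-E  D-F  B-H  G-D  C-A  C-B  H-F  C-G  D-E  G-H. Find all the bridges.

A-C

The edges on the cycle C-G-D-E-B-C are not bridges since each lies on that cycle.
But removing C-A disconnects C from A — this is a bridge.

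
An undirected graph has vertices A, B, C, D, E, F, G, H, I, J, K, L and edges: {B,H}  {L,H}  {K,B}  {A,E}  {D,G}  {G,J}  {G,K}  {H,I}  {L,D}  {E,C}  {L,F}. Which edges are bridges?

The edges on the cycle L-D-G-K-B-H-L are not bridges since each lies on that cycle.
But removing J—G disconnects J from G; removing A—E disconnects A from E; removing H—I disconnects H from I; removing L—F disconnects L from F — these are bridges.
In total 5 edges are bridges.

A-E, C-E, F-L, G-J, H-I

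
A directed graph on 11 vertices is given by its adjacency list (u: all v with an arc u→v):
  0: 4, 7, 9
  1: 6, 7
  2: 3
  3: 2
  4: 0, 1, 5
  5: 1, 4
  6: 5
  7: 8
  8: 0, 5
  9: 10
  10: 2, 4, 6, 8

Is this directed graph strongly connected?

There is no directed path from 2 to 8, so the graph is not strongly connected.

No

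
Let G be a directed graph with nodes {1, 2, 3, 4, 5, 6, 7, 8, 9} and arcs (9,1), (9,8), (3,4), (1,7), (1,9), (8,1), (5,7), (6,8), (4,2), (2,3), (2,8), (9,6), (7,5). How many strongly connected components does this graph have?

3

{1, 6, 8, 9} are all mutually reachable — one SCC of size 4.
{2, 3, 4} are all mutually reachable — one SCC of size 3.
{5, 7} are all mutually reachable — one SCC of size 2.
That gives 3 strongly connected components.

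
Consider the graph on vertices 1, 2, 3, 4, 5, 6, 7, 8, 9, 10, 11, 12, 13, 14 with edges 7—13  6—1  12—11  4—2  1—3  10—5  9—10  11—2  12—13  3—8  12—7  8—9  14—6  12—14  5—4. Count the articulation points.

Removing 12 increases the component count from 1 to 2, so 12 is a cut vertex.
By contrast removing 4 leaves 1 component; it is not a cut vertex. No other vertex is a cut vertex either.

1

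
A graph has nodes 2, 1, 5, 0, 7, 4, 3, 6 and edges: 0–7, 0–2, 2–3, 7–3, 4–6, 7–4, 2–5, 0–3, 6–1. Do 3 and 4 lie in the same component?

Yes

From 3 we can reach 0, 1, 2, 3, 4, 5, 6, 7, which includes 4.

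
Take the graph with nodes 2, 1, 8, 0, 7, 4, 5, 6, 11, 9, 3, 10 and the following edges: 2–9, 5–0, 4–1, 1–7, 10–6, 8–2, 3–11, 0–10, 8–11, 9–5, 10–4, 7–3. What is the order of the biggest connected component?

12

Starting from 0 we can reach 0, 1, 2, 3, 4, 5, 6, 7, 8, 9, 10, 11. That is one component of size 12.
The largest has 12 vertices.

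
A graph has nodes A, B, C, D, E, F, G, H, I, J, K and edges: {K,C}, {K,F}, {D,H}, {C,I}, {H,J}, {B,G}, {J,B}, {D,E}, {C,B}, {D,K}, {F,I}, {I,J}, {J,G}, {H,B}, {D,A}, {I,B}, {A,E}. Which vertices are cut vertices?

Removing D increases the component count from 1 to 2, so D is a cut vertex.
By contrast removing C leaves 1 component; it is not a cut vertex. No other vertex is a cut vertex either.

D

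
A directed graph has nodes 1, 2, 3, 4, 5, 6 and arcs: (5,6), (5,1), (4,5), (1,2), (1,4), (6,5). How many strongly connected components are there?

{1, 4, 5, 6} are all mutually reachable — one SCC of size 4.
{3} is an SCC by itself.
{2} is an SCC by itself.
That gives 3 strongly connected components.

3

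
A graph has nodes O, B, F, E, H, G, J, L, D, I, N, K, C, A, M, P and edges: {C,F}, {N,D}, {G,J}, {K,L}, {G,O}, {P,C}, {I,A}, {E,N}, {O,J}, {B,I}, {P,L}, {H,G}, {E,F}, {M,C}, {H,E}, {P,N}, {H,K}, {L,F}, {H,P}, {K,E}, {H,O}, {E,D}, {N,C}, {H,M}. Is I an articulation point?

Yes

Deleting I raises the number of components from 2 to 3, so I is a cut vertex.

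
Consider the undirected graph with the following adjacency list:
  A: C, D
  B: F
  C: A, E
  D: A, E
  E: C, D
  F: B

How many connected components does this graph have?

Starting from B we can reach B, F. That is one component of size 2.
Starting from A we can reach A, C, D, E. That is one component of size 4.
Total: 2 components.

2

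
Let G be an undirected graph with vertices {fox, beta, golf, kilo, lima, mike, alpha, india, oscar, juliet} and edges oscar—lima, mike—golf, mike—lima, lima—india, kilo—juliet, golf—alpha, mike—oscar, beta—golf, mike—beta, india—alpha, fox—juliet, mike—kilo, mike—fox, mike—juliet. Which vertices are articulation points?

mike

Removing mike increases the component count from 1 to 2, so mike is a cut vertex.
By contrast removing india leaves 1 component; it is not a cut vertex. No other vertex is a cut vertex either.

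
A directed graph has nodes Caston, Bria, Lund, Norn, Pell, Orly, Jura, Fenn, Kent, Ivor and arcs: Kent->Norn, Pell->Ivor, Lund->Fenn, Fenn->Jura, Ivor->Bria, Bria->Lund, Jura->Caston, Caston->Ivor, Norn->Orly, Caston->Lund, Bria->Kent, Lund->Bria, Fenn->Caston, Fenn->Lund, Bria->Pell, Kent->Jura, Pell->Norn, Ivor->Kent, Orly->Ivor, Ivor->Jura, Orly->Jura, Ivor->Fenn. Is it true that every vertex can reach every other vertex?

Yes

From Bria we can reach every vertex (Bria, Fenn, Ivor, Jura, Kent, Lund, Norn, Orly, Pell, Caston), and every vertex can reach Bria (Bria, Fenn, Ivor, Jura, Kent, Lund, Norn, Orly, Pell, Caston). So the whole graph is one strongly connected component.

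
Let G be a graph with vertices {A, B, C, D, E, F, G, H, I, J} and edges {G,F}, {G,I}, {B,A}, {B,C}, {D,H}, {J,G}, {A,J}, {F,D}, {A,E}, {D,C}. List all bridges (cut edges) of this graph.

The edges on the cycle B-A-J-G-F-D-C-B are not bridges since each lies on that cycle.
But removing I—G disconnects I from G; removing A—E disconnects A from E; removing H—D disconnects H from D — these are bridges.

A-E, D-H, G-I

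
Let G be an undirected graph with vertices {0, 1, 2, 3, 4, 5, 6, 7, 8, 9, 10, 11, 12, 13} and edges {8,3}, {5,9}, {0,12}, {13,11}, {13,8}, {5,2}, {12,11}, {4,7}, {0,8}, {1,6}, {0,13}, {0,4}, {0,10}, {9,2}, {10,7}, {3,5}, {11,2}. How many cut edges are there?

1

The edges on the cycle 0-13-8-0 are not bridges since each lies on that cycle.
But removing 1–6 disconnects 1 from 6 — this is a bridge.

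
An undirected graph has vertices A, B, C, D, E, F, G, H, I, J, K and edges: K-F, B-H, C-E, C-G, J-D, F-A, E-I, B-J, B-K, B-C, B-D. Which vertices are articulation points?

B, C, E, F, K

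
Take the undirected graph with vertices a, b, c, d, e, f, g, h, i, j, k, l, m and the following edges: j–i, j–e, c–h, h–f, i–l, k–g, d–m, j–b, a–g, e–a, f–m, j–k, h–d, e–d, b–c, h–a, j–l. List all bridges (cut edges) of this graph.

none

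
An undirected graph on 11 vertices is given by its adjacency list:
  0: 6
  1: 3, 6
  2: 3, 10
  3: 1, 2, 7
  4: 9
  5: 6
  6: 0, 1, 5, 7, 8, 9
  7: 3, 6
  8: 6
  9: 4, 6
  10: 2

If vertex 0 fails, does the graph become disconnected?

No

Deleting 0 leaves 1 component (was 1), so 0 is not a cut vertex.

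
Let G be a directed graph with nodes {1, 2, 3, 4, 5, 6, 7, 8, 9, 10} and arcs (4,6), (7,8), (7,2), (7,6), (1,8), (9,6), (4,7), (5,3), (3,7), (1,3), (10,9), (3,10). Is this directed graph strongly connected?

There is no directed path from 3 to 1, so the graph is not strongly connected.

No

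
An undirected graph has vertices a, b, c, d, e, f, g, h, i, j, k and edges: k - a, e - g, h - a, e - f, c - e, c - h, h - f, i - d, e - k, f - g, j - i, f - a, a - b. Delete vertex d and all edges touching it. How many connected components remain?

2

With d gone, the remaining components are: {i, j}; {a, b, c, e, f, g, h, k}.
That is 2 components.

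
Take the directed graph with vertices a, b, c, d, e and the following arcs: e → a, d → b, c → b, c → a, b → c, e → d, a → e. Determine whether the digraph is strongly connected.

From b we can reach every vertex (a, b, c, d, e), and every vertex can reach b (a, b, c, d, e). So the whole graph is one strongly connected component.

Yes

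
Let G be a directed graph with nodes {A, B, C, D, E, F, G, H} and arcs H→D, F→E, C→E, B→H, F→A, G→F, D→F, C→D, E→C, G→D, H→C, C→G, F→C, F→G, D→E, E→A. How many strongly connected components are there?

4

{C, D, E, F, G} are all mutually reachable — one SCC of size 5.
{H} is an SCC by itself.
{A} is an SCC by itself.
{B} is an SCC by itself.
That gives 4 strongly connected components.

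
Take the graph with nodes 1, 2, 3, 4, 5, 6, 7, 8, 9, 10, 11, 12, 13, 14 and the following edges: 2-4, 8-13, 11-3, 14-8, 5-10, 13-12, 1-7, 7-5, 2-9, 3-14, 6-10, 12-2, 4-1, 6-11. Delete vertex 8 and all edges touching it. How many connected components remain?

With 8 gone, the remaining components are: {1, 2, 3, 4, 5, 6, 7, 9, 10, 11, 12, 13, 14}.
That is 1 component.

1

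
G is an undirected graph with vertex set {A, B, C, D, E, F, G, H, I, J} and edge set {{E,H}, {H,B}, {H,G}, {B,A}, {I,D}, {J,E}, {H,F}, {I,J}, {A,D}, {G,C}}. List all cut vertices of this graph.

G, H

Removing G increases the component count from 1 to 2, so G is a cut vertex.
Removing H increases the component count from 1 to 3, so H is a cut vertex.
By contrast removing C leaves 1 component; it is not a cut vertex. No other vertex is a cut vertex either.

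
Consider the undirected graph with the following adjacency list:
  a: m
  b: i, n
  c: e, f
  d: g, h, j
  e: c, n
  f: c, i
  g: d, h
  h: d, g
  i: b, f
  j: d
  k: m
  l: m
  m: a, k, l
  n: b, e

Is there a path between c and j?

The component containing c is {b, c, e, f, i, n}, and j is not in it.

No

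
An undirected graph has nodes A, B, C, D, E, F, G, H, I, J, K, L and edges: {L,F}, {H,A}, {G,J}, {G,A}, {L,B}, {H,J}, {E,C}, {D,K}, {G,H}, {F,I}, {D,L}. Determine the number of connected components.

3

Starting from C we can reach C, E. That is one component of size 2.
Starting from A we can reach A, G, H, J. That is one component of size 4.
Starting from B we can reach B, D, F, I, K, L. That is one component of size 6.
Total: 3 components.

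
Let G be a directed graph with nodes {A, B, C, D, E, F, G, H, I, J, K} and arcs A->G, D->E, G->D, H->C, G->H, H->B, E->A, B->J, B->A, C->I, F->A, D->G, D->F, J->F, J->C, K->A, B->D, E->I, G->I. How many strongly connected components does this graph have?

4

{A, B, D, E, F, G, H, J} are all mutually reachable — one SCC of size 8.
{I} is an SCC by itself.
{C} is an SCC by itself.
{K} is an SCC by itself.
That gives 4 strongly connected components.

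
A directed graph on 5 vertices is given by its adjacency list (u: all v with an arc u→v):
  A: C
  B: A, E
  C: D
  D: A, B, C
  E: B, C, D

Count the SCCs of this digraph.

{A, B, C, D, E} are all mutually reachable — one SCC of size 5.
That gives 1 strongly connected component.

1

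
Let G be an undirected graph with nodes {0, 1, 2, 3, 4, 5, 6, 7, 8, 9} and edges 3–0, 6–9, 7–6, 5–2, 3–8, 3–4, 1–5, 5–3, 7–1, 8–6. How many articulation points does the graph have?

3

Removing 3 increases the component count from 1 to 3, so 3 is a cut vertex.
Removing 5 increases the component count from 1 to 2, so 5 is a cut vertex.
Removing 6 increases the component count from 1 to 2, so 6 is a cut vertex.
By contrast removing 4 leaves 1 component; it is not a cut vertex. No other vertex is a cut vertex either.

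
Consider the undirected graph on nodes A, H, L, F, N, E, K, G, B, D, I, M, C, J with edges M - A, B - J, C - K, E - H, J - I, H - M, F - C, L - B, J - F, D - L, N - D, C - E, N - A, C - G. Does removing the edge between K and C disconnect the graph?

Yes

Removing K - C leaves no path between K and C: the component count goes from 1 to 2. So it is a bridge.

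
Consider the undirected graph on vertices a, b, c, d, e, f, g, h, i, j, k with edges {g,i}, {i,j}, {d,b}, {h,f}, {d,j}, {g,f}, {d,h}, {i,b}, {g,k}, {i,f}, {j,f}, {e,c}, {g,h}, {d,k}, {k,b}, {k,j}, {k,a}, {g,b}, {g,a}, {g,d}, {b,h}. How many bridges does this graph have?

The edges on the cycle g-d-k-g are not bridges since each lies on that cycle.
But removing e - c disconnects e from c — this is a bridge.

1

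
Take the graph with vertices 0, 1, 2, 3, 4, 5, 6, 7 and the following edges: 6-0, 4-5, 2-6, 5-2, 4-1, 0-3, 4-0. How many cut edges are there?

The edges on the cycle 4-5-2-6-0-4 are not bridges since each lies on that cycle.
But removing 0-3 disconnects 0 from 3; removing 4-1 disconnects 4 from 1 — these are bridges.
That makes 2 bridges.

2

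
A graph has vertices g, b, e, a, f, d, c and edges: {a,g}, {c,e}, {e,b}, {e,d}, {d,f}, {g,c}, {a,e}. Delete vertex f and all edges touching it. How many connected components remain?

1

With f gone, the remaining components are: {a, b, c, d, e, g}.
That is 1 component.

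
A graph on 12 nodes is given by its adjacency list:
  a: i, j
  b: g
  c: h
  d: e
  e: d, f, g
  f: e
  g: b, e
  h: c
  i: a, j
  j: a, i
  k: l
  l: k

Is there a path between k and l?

From k we can reach k, l, which includes l.

Yes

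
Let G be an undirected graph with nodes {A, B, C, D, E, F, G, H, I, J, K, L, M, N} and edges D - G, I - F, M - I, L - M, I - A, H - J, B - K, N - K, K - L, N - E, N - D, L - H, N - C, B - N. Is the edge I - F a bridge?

Removing I - F leaves no path between I and F: the component count goes from 1 to 2. So it is a bridge.

Yes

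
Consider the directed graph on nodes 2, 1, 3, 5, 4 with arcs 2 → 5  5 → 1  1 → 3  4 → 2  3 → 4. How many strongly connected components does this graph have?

{1, 2, 3, 4, 5} are all mutually reachable — one SCC of size 5.
That gives 1 strongly connected component.

1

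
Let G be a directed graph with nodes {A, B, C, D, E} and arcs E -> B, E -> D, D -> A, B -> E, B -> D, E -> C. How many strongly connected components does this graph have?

{B, E} are all mutually reachable — one SCC of size 2.
{D} is an SCC by itself.
{C} is an SCC by itself.
{A} is an SCC by itself.
That gives 4 strongly connected components.

4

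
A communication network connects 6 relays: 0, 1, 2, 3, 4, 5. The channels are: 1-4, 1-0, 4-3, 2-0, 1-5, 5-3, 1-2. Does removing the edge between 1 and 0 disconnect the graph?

After removing 1-0, the path 1-2-0 still connects them, so the edge is not a bridge.

No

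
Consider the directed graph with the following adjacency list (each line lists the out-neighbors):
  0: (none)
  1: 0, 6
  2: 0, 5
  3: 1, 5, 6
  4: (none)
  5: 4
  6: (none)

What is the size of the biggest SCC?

{0} is an SCC by itself.
{6} is an SCC by itself.
{2} is an SCC by itself.
{5} is an SCC by itself.
{4} is an SCC by itself.
(and 2 more singleton SCCs)
The largest has 1 vertex.

1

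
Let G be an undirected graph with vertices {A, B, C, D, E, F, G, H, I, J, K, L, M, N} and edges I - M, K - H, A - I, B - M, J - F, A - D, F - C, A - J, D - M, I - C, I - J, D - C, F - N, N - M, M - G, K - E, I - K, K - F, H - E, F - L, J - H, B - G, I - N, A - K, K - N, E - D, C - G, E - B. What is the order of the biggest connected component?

14

Starting from A we can reach A, B, C, D, E, F, G, H, I, J, K, L, M, N. That is one component of size 14.
The largest has 14 vertices.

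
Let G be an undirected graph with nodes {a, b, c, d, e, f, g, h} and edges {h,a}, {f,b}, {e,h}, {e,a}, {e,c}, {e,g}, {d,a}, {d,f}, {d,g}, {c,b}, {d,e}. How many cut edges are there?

0

The edges on the cycle d-e-c-b-f-d are not bridges since each lies on that cycle.
Every edge lies on some cycle, so there are no bridges.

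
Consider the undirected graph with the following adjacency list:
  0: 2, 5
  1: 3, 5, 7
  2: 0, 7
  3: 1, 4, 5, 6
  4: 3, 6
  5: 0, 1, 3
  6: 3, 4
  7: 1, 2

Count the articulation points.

1

Removing 3 increases the component count from 1 to 2, so 3 is a cut vertex.
By contrast removing 2 leaves 1 component; it is not a cut vertex. No other vertex is a cut vertex either.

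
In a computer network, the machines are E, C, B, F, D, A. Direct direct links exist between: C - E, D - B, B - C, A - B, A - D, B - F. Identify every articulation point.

B, C

Removing B increases the component count from 1 to 3, so B is a cut vertex.
Removing C increases the component count from 1 to 2, so C is a cut vertex.
By contrast removing A leaves 1 component; it is not a cut vertex. No other vertex is a cut vertex either.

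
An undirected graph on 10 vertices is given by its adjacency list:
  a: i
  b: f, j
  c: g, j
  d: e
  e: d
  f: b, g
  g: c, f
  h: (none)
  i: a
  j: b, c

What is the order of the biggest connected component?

h is isolated — a component by itself.
Starting from a we can reach a, i. That is one component of size 2.
Starting from d we can reach d, e. That is one component of size 2.
Starting from b we can reach b, c, f, g, j. That is one component of size 5.
The largest has 5 vertices.

5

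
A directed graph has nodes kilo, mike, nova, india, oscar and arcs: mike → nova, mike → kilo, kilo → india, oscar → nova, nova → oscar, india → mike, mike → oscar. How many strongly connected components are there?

{kilo, mike, india} are all mutually reachable — one SCC of size 3.
{nova, oscar} are all mutually reachable — one SCC of size 2.
That gives 2 strongly connected components.

2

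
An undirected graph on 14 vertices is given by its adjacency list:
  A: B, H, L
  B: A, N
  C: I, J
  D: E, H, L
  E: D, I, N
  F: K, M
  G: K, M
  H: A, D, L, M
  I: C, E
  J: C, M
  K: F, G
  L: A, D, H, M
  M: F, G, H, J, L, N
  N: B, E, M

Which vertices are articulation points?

Removing M increases the component count from 1 to 2, so M is a cut vertex.
By contrast removing F leaves 1 component; it is not a cut vertex. No other vertex is a cut vertex either.

M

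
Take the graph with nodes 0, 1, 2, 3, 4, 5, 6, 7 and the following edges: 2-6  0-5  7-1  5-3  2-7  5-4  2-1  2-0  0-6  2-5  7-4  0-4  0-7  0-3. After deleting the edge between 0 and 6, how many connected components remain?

0 and 6 are still connected via 0-2-6, so the component count stays at 1.

1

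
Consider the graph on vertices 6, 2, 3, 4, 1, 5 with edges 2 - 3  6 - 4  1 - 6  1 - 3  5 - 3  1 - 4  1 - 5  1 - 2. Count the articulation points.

1

Removing 1 increases the component count from 1 to 2, so 1 is a cut vertex.
By contrast removing 3 leaves 1 component; it is not a cut vertex. No other vertex is a cut vertex either.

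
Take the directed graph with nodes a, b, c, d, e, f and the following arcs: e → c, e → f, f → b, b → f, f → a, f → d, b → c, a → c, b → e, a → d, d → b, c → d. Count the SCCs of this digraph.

{a, b, c, d, e, f} are all mutually reachable — one SCC of size 6.
That gives 1 strongly connected component.

1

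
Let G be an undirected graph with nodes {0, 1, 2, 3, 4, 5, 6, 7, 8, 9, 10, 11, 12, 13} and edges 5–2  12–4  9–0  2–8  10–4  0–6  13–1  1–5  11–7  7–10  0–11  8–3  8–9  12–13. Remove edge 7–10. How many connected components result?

7 and 10 are still connected via 7-11-0-9-8-2-5-1-13-12-4-10, so the component count stays at 1.

1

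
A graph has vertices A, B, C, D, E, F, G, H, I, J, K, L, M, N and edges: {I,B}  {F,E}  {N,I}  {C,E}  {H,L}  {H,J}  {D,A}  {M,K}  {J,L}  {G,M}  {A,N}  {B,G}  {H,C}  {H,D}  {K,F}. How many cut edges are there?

0

The edges on the cycle H-J-L-H are not bridges since each lies on that cycle.
Every edge lies on some cycle, so there are no bridges.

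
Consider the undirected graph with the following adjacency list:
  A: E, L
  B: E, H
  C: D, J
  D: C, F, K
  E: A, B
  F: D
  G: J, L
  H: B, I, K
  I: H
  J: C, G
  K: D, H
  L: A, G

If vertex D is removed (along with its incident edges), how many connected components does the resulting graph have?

2

With D gone, the remaining components are: {F}; {A, B, C, E, G, H, I, J, K, L}.
That is 2 components.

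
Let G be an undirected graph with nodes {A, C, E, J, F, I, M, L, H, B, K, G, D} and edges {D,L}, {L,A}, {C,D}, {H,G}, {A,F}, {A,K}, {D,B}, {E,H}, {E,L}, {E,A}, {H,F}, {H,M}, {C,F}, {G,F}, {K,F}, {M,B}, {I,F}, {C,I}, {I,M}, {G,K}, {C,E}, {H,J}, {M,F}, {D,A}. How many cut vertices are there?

Removing H increases the component count from 1 to 2, so H is a cut vertex.
By contrast removing F leaves 1 component; it is not a cut vertex. No other vertex is a cut vertex either.

1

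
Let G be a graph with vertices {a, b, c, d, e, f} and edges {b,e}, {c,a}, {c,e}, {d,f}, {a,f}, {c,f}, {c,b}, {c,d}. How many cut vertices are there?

Removing c increases the component count from 1 to 2, so c is a cut vertex.
By contrast removing e leaves 1 component; it is not a cut vertex. No other vertex is a cut vertex either.

1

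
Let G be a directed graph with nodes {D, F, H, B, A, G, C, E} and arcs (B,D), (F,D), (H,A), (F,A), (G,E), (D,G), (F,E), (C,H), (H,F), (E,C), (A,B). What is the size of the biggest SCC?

8

{A, B, C, D, E, F, G, H} are all mutually reachable — one SCC of size 8.
The largest has 8 vertices.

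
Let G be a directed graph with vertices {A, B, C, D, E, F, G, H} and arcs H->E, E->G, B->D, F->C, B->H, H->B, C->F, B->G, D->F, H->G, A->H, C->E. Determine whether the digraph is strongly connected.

No

There is no directed path from B to A, so the graph is not strongly connected.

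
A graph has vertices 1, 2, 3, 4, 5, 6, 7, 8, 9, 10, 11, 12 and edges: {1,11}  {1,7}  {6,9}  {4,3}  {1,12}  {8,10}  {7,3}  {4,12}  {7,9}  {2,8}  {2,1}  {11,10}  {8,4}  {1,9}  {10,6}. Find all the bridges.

The edges on the cycle 2-1-7-3-4-8-2 are not bridges since each lies on that cycle.
Every edge lies on some cycle, so there are no bridges.

none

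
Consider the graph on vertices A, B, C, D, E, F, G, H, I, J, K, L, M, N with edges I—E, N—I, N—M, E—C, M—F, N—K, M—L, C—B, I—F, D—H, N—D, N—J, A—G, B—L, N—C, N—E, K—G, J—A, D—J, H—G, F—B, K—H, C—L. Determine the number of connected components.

1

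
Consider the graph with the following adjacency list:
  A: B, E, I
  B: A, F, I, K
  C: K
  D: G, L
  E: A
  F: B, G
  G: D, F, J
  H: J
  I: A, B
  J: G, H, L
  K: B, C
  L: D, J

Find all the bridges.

A-E, B-F, B-K, C-K, F-G, H-J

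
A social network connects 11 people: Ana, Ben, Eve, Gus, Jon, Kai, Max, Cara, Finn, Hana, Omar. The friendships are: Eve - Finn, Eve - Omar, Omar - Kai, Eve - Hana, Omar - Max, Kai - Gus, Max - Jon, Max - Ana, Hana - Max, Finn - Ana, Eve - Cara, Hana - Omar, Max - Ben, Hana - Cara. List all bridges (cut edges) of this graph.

Ben-Max, Gus-Kai, Jon-Max, Kai-Omar

The edges on the cycle Eve-Hana-Omar-Eve are not bridges since each lies on that cycle.
But removing Max - Jon disconnects Max from Jon; removing Ben - Max disconnects Ben from Max; removing Kai - Omar disconnects Kai from Omar; removing Gus - Kai disconnects Gus from Kai — these are bridges.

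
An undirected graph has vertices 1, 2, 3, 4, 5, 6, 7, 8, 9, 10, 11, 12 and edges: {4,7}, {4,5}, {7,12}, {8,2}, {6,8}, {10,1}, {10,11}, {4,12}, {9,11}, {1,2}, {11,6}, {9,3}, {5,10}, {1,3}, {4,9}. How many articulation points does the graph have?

Removing 4 increases the component count from 1 to 2, so 4 is a cut vertex.
By contrast removing 7 leaves 1 component; it is not a cut vertex. No other vertex is a cut vertex either.

1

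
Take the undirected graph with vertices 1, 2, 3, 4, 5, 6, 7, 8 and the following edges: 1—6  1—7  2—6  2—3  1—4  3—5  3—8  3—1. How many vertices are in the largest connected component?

8

Starting from 1 we can reach 1, 2, 3, 4, 5, 6, 7, 8. That is one component of size 8.
The largest has 8 vertices.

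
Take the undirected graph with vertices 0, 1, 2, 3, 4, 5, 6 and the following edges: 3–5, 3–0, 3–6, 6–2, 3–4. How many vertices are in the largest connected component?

6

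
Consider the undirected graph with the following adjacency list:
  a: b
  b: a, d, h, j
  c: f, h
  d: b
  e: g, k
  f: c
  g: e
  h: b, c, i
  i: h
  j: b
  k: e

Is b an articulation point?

Deleting b raises the number of components from 2 to 5, so b is a cut vertex.

Yes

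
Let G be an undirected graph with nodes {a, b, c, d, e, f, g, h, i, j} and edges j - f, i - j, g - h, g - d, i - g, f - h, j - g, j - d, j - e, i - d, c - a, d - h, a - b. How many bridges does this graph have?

The edges on the cycle j-f-h-d-j are not bridges since each lies on that cycle.
But removing a - b disconnects a from b; removing e - j disconnects e from j; removing a - c disconnects a from c — these are bridges.
That makes 3 bridges.

3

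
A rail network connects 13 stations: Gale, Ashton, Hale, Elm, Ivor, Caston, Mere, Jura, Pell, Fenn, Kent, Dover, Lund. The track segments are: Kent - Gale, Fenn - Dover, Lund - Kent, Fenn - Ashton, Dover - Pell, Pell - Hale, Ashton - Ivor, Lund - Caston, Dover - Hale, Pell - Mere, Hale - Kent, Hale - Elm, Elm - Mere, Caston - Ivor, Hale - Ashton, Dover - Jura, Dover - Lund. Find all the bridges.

The edges on the cycle Pell-Hale-Elm-Mere-Pell are not bridges since each lies on that cycle.
But removing Gale - Kent disconnects Gale from Kent; removing Jura - Dover disconnects Jura from Dover — these are bridges.

Dover-Jura, Gale-Kent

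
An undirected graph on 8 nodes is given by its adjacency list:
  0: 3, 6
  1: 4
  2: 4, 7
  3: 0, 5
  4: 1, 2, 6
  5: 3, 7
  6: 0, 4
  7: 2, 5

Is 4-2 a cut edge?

After removing 4-2, the path 4-6-0-3-5-7-2 still connects them, so the edge is not a bridge.

No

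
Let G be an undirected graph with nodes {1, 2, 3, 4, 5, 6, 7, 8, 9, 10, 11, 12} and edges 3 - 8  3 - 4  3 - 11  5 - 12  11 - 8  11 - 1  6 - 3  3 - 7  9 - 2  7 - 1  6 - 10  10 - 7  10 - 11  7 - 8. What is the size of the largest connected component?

Starting from 2 we can reach 2, 9. That is one component of size 2.
Starting from 5 we can reach 5, 12. That is one component of size 2.
Starting from 1 we can reach 1, 3, 4, 6, 7, 8, 10, 11. That is one component of size 8.
The largest has 8 vertices.

8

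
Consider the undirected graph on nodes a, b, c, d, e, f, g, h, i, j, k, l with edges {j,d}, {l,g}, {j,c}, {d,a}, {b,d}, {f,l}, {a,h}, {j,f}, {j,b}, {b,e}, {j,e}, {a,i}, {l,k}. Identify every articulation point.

a, d, f, j, l

Removing a increases the component count from 1 to 3, so a is a cut vertex.
Removing d increases the component count from 1 to 2, so d is a cut vertex.
Removing f increases the component count from 1 to 2, so f is a cut vertex.
Likewise j, l are cut vertices.
By contrast removing b leaves 1 component; it is not a cut vertex. No other vertex is a cut vertex either.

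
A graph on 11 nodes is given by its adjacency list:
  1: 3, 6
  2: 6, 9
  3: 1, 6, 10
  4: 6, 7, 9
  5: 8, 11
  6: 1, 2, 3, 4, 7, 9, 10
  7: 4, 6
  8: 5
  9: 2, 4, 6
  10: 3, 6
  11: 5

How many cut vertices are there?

2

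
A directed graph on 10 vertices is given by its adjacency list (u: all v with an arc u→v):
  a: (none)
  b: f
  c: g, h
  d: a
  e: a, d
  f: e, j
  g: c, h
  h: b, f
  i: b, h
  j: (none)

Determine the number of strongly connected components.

{c, g} are all mutually reachable — one SCC of size 2.
{e} is an SCC by itself.
{j} is an SCC by itself.
{a} is an SCC by itself.
{f} is an SCC by itself.
(and 4 more singleton SCCs)
That gives 9 strongly connected components.

9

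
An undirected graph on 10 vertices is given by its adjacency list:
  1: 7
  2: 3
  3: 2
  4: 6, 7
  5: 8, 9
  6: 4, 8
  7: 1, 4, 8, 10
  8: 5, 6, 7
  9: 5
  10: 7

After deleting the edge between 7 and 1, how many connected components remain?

Before removal there are 2 components.
7-1 is a bridge — removing it separates 7's side from 1's side.
After removal: 3 components.

3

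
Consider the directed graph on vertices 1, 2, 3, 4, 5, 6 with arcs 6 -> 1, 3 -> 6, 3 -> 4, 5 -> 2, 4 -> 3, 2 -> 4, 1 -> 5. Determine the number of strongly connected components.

1

{1, 2, 3, 4, 5, 6} are all mutually reachable — one SCC of size 6.
That gives 1 strongly connected component.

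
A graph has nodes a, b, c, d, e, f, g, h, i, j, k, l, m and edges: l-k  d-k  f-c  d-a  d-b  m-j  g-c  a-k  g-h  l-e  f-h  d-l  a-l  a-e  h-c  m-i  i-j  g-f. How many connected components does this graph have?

Starting from i we can reach i, j, m. That is one component of size 3.
Starting from c we can reach c, f, g, h. That is one component of size 4.
Starting from a we can reach a, b, d, e, k, l. That is one component of size 6.
Total: 3 components.

3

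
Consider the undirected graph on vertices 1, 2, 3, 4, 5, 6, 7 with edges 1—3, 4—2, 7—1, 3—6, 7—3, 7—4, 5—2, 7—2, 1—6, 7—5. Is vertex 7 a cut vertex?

Yes

Deleting 7 raises the number of components from 1 to 2, so 7 is a cut vertex.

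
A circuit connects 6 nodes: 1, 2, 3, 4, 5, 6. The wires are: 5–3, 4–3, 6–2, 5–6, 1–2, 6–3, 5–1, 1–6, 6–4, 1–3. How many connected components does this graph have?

1

Starting from 1 we can reach 1, 2, 3, 4, 5, 6. That is one component of size 6.
Total: 1 component.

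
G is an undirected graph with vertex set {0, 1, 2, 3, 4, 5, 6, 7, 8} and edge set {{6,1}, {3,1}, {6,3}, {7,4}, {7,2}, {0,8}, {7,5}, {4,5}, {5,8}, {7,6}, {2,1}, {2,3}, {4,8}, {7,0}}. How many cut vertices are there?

Removing 7 increases the component count from 1 to 2, so 7 is a cut vertex.
By contrast removing 5 leaves 1 component; it is not a cut vertex. No other vertex is a cut vertex either.

1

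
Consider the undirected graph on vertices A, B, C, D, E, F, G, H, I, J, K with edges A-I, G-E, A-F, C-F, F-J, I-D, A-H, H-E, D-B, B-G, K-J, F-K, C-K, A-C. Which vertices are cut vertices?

Removing A increases the component count from 1 to 2, so A is a cut vertex.
By contrast removing G leaves 1 component; it is not a cut vertex. No other vertex is a cut vertex either.

A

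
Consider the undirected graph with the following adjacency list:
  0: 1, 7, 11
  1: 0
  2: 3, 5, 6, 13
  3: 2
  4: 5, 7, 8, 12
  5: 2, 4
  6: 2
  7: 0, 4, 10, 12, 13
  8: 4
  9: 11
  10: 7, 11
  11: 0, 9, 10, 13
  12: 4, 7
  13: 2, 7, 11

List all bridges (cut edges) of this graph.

The edges on the cycle 13-11-10-7-4-5-2-13 are not bridges since each lies on that cycle.
But removing 6-2 disconnects 6 from 2; removing 3-2 disconnects 3 from 2; removing 4-8 disconnects 4 from 8; removing 11-9 disconnects 11 from 9 — these are bridges.
In total 5 edges are bridges.

0-1, 11-9, 2-3, 2-6, 4-8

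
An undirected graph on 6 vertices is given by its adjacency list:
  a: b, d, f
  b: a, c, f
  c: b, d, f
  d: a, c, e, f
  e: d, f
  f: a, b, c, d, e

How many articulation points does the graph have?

0

Removing d, for instance, still leaves 1 component. No single vertex removal increases the component count — the graph has no articulation points.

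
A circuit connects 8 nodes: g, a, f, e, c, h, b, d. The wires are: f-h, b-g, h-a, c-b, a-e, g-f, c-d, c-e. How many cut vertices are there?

Removing c increases the component count from 1 to 2, so c is a cut vertex.
By contrast removing e leaves 1 component; it is not a cut vertex. No other vertex is a cut vertex either.

1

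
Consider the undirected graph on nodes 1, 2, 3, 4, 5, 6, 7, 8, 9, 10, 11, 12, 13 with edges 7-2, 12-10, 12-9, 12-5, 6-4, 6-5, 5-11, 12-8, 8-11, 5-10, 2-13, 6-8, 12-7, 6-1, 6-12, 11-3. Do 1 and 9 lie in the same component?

From 1 we can reach 1, 2, 3, 4, 5, 6, 7, 8, 9, 10, 11, 12, 13, which includes 9.

Yes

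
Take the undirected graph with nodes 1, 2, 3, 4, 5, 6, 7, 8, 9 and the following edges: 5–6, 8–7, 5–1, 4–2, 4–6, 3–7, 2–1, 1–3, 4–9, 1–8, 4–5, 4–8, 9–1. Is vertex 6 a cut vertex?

No

Deleting 6 leaves 1 component (was 1) (its neighbors 4, 5 remain connected to each other), so 6 is not a cut vertex.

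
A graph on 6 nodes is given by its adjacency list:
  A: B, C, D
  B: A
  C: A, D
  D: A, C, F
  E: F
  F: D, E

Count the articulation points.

Removing A increases the component count from 1 to 2, so A is a cut vertex.
Removing D increases the component count from 1 to 2, so D is a cut vertex.
Removing F increases the component count from 1 to 2, so F is a cut vertex.
By contrast removing B leaves 1 component; it is not a cut vertex. No other vertex is a cut vertex either.

3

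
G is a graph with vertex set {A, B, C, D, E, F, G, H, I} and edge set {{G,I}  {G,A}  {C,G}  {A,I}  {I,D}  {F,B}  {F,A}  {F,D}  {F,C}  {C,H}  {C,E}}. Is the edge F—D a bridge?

No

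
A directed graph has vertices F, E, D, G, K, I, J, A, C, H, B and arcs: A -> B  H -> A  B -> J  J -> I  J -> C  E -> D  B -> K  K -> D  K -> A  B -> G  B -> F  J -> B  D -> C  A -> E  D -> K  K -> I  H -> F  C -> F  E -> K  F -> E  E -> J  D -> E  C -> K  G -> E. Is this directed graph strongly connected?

No

There is no directed path from E to H, so the graph is not strongly connected.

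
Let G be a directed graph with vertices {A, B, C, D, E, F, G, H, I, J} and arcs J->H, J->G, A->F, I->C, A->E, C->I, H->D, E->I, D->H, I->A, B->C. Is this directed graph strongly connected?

There is no directed path from J to A, so the graph is not strongly connected.

No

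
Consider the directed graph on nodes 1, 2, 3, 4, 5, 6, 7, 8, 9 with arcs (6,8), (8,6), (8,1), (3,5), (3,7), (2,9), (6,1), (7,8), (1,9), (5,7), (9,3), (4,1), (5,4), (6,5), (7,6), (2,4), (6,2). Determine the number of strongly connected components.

{1, 2, 3, 4, 5, 6, 7, 8, 9} are all mutually reachable — one SCC of size 9.
That gives 1 strongly connected component.

1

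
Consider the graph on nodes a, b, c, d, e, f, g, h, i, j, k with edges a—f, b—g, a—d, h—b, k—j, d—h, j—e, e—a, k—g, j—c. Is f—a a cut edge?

Yes

Removing f—a leaves no path between f and a: the component count goes from 2 to 3. So it is a bridge.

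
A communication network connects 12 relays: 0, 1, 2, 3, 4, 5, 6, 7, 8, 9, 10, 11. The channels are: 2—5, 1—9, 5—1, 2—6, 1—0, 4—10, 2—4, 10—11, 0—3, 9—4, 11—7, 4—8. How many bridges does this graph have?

The edges on the cycle 2-5-1-9-4-2 are not bridges since each lies on that cycle.
But removing 1—0 disconnects 1 from 0; removing 4—8 disconnects 4 from 8; removing 2—6 disconnects 2 from 6; removing 11—10 disconnects 11 from 10 — these are bridges.
In total 7 edges are bridges.

7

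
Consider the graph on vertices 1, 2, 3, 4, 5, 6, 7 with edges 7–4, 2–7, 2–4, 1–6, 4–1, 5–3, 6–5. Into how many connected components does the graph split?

Starting from 1 we can reach 1, 2, 3, 4, 5, 6, 7. That is one component of size 7.
Total: 1 component.

1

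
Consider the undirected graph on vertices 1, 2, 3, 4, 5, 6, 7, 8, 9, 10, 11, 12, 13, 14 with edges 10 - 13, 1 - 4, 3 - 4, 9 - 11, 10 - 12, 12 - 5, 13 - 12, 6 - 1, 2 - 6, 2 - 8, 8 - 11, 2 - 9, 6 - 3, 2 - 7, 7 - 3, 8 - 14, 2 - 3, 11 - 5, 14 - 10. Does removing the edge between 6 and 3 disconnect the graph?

No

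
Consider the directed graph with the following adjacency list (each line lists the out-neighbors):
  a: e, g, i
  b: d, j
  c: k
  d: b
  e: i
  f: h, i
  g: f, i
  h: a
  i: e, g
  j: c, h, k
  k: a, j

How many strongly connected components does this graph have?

3

{a, e, f, g, h, i} are all mutually reachable — one SCC of size 6.
{c, j, k} are all mutually reachable — one SCC of size 3.
{b, d} are all mutually reachable — one SCC of size 2.
That gives 3 strongly connected components.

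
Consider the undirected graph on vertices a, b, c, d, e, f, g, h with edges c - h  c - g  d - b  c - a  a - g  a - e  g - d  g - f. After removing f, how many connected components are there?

1

With f gone, the remaining components are: {a, b, c, d, e, g, h}.
That is 1 component.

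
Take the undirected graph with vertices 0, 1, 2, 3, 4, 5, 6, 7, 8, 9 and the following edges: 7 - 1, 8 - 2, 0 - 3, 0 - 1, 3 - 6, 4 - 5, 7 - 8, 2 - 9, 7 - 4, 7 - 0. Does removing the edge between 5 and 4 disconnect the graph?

Removing 5 - 4 leaves no path between 5 and 4: the component count goes from 1 to 2. So it is a bridge.

Yes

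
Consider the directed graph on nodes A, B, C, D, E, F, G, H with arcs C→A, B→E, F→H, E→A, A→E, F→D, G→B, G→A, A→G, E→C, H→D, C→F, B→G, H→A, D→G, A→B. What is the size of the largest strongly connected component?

{A, B, C, D, E, F, G, H} are all mutually reachable — one SCC of size 8.
The largest has 8 vertices.

8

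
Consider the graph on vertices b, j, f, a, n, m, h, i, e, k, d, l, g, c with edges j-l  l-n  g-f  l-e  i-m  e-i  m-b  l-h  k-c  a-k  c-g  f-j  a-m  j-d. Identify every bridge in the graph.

The edges on the cycle a-k-c-g-f-j-l-e-i-m-a are not bridges since each lies on that cycle.
But removing m-b disconnects m from b; removing n-l disconnects n from l; removing d-j disconnects d from j; removing h-l disconnects h from l — these are bridges.

b-m, d-j, h-l, l-n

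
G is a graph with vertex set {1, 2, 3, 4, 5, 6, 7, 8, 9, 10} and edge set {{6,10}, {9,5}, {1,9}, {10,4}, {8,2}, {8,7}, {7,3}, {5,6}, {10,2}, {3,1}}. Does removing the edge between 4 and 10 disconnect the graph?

Yes

Removing 4–10 leaves no path between 4 and 10: the component count goes from 1 to 2. So it is a bridge.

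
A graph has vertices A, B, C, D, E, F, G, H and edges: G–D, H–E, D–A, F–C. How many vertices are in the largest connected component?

B is isolated — a component by itself.
Starting from C we can reach C, F. That is one component of size 2.
Starting from E we can reach E, H. That is one component of size 2.
Starting from A we can reach A, D, G. That is one component of size 3.
The largest has 3 vertices.

3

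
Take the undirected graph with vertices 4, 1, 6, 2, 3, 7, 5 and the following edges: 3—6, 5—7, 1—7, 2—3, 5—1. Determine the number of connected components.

3

4 is isolated — a component by itself.
Starting from 1 we can reach 1, 5, 7. That is one component of size 3.
Starting from 2 we can reach 2, 3, 6. That is one component of size 3.
Total: 3 components.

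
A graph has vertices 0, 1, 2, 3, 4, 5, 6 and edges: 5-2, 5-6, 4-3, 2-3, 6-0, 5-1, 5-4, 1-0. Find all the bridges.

none

The edges on the cycle 5-4-3-2-5 are not bridges since each lies on that cycle.
Every edge lies on some cycle, so there are no bridges.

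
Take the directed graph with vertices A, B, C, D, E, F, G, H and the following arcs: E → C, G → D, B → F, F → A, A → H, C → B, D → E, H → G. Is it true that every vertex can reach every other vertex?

Yes

From A we can reach every vertex (A, B, C, D, E, F, G, H), and every vertex can reach A (A, B, C, D, E, F, G, H). So the whole graph is one strongly connected component.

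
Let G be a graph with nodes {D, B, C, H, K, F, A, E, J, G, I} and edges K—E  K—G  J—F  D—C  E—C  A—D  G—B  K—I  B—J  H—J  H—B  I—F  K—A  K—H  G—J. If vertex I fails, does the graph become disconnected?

Deleting I leaves 1 component (was 1) (its neighbors F, K remain connected to each other), so I is not a cut vertex.

No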